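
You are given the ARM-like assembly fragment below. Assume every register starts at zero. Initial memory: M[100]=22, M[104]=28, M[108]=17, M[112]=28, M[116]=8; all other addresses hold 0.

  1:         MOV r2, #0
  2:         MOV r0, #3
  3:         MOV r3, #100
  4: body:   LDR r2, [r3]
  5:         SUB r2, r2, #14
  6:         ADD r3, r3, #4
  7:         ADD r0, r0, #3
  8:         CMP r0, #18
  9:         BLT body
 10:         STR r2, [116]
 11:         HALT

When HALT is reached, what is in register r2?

-6

after MOV r2, #0: r2=0
after MOV r0, #3: r0=3
after MOV r3, #100: r3=100
after LDR r2, [r3]: r2=M[100]=22
after SUB r2, r2, #14: r2=22-14=8
after ADD r3, r3, #4: r3=100+4=104
after ADD r0, r0, #3: r0=3+3=6
CMP r0, #18  (cmp 6,18)
BLT body: taken
after LDR r2, [r3]: r2=M[104]=28
after SUB r2, r2, #14: r2=28-14=14
after ADD r3, r3, #4: r3=104+4=108
after ADD r0, r0, #3: r0=6+3=9
CMP r0, #18  (cmp 9,18)
BLT body: taken
after LDR r2, [r3]: r2=M[108]=17
after SUB r2, r2, #14: r2=17-14=3
after ADD r3, r3, #4: r3=108+4=112
after ADD r0, r0, #3: r0=9+3=12
CMP r0, #18  (cmp 12,18)
BLT body: taken
after LDR r2, [r3]: r2=M[112]=28
after SUB r2, r2, #14: r2=28-14=14
after ADD r3, r3, #4: r3=112+4=116
after ADD r0, r0, #3: r0=12+3=15
CMP r0, #18  (cmp 15,18)
BLT body: taken
after LDR r2, [r3]: r2=M[116]=8
after SUB r2, r2, #14: r2=8-14=-6
after ADD r3, r3, #4: r3=116+4=120
after ADD r0, r0, #3: r0=15+3=18
CMP r0, #18  (cmp 18,18)
BLT body: not taken
STR r2, [116] → M[116]=-6
halt.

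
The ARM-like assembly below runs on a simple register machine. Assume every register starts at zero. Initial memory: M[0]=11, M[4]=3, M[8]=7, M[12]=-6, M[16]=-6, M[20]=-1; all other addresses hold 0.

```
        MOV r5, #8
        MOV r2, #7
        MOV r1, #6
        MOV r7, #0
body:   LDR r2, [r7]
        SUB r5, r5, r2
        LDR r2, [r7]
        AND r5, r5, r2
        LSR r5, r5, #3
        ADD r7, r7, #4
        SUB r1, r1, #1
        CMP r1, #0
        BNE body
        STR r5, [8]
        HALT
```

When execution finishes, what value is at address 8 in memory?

MOV r5, #8 → r5=8
MOV r2, #7 → r2=7
MOV r1, #6 → r1=6
MOV r7, #0 → r7=0
LDR r2, [r7] → r2=M[0]=11
SUB r5, r5, r2 → r5=8-11=-3
LDR r2, [r7] → r2=M[0]=11
AND r5, r5, r2 → r5=(-3)&11=9
LSR r5, r5, #3 → r5=9>>3=1
ADD r7, r7, #4 → r7=0+4=4
SUB r1, r1, #1 → r1=6-1=5
CMP r1, #0  (cmp 5,0)
BNE body: taken
LDR r2, [r7] → r2=M[4]=3
SUB r5, r5, r2 → r5=1-3=-2
LDR r2, [r7] → r2=M[4]=3
AND r5, r5, r2 → r5=(-2)&3=2
LSR r5, r5, #3 → r5=2>>3=0
ADD r7, r7, #4 → r7=4+4=8
SUB r1, r1, #1 → r1=5-1=4
CMP r1, #0  (cmp 4,0)
BNE body: taken
LDR r2, [r7] → r2=M[8]=7
SUB r5, r5, r2 → r5=0-7=-7
LDR r2, [r7] → r2=M[8]=7
AND r5, r5, r2 → r5=(-7)&7=1
LSR r5, r5, #3 → r5=1>>3=0
ADD r7, r7, #4 → r7=8+4=12
SUB r1, r1, #1 → r1=4-1=3
CMP r1, #0  (cmp 3,0)
BNE body: taken
LDR r2, [r7] → r2=M[12]=-6
SUB r5, r5, r2 → r5=0-(-6)=6
LDR r2, [r7] → r2=M[12]=-6
AND r5, r5, r2 → r5=6&(-6)=2
LSR r5, r5, #3 → r5=2>>3=0
ADD r7, r7, #4 → r7=12+4=16
SUB r1, r1, #1 → r1=3-1=2
CMP r1, #0  (cmp 2,0)
BNE body: taken
LDR r2, [r7] → r2=M[16]=-6
SUB r5, r5, r2 → r5=0-(-6)=6
LDR r2, [r7] → r2=M[16]=-6
AND r5, r5, r2 → r5=6&(-6)=2
LSR r5, r5, #3 → r5=2>>3=0
ADD r7, r7, #4 → r7=16+4=20
SUB r1, r1, #1 → r1=2-1=1
CMP r1, #0  (cmp 1,0)
BNE body: taken
LDR r2, [r7] → r2=M[20]=-1
SUB r5, r5, r2 → r5=0-(-1)=1
LDR r2, [r7] → r2=M[20]=-1
AND r5, r5, r2 → r5=1&(-1)=1
LSR r5, r5, #3 → r5=1>>3=0
ADD r7, r7, #4 → r7=20+4=24
SUB r1, r1, #1 → r1=1-1=0
CMP r1, #0  (cmp 0,0)
BNE body: not taken
STR r5, [8] → M[8]=0
halt.

0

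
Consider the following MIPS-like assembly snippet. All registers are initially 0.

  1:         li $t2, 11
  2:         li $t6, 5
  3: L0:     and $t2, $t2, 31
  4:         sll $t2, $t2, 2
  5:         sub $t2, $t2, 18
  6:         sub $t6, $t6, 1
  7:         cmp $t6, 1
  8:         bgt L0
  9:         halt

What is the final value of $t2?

6

after li $t2, 11: $t2=11
after li $t6, 5: $t6=5
after and $t2, $t2, 31: $t2=11&31=11
after sll $t2, $t2, 2: $t2=11<<2=44
after sub $t2, $t2, 18: $t2=44-18=26
after sub $t6, $t6, 1: $t6=5-1=4
cmp $t6, 1  (cmp 4,1)
bgt L0: taken
after and $t2, $t2, 31: $t2=26&31=26
after sll $t2, $t2, 2: $t2=26<<2=104
after sub $t2, $t2, 18: $t2=104-18=86
after sub $t6, $t6, 1: $t6=4-1=3
cmp $t6, 1  (cmp 3,1)
bgt L0: taken
after and $t2, $t2, 31: $t2=86&31=22
after sll $t2, $t2, 2: $t2=22<<2=88
after sub $t2, $t2, 18: $t2=88-18=70
after sub $t6, $t6, 1: $t6=3-1=2
cmp $t6, 1  (cmp 2,1)
bgt L0: taken
after and $t2, $t2, 31: $t2=70&31=6
after sll $t2, $t2, 2: $t2=6<<2=24
after sub $t2, $t2, 18: $t2=24-18=6
after sub $t6, $t6, 1: $t6=2-1=1
cmp $t6, 1  (cmp 1,1)
bgt L0: not taken
halt.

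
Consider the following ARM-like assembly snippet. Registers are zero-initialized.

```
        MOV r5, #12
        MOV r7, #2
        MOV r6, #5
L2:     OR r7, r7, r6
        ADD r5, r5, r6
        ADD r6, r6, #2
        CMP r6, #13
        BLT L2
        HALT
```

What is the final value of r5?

MOV r5, #12 → r5=12
MOV r7, #2 → r7=2
MOV r6, #5 → r6=5
OR r7, r7, r6 → r7=2|5=7
ADD r5, r5, r6 → r5=12+5=17
ADD r6, r6, #2 → r6=5+2=7
CMP r6, #13  (cmp 7,13)
BLT L2: taken
OR r7, r7, r6 → r7=7|7=7
ADD r5, r5, r6 → r5=17+7=24
ADD r6, r6, #2 → r6=7+2=9
CMP r6, #13  (cmp 9,13)
BLT L2: taken
OR r7, r7, r6 → r7=7|9=15
ADD r5, r5, r6 → r5=24+9=33
ADD r6, r6, #2 → r6=9+2=11
CMP r6, #13  (cmp 11,13)
BLT L2: taken
OR r7, r7, r6 → r7=15|11=15
ADD r5, r5, r6 → r5=33+11=44
ADD r6, r6, #2 → r6=11+2=13
CMP r6, #13  (cmp 13,13)
BLT L2: not taken
halt.

44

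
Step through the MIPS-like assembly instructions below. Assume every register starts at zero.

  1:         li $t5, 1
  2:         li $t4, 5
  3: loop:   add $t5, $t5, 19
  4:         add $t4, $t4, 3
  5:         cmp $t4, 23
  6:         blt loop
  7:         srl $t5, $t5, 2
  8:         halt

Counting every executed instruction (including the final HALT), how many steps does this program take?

$t5=1
$t4=5
$t5=1+19=20
$t4=5+3=8
cmp $t4, 23  (cmp 8,23)
blt loop: taken
$t5=20+19=39
$t4=8+3=11
cmp $t4, 23  (cmp 11,23)
blt loop: taken
$t5=39+19=58
$t4=11+3=14
cmp $t4, 23  (cmp 14,23)
blt loop: taken
$t5=58+19=77
$t4=14+3=17
cmp $t4, 23  (cmp 17,23)
blt loop: taken
$t5=77+19=96
$t4=17+3=20
cmp $t4, 23  (cmp 20,23)
blt loop: taken
$t5=96+19=115
$t4=20+3=23
cmp $t4, 23  (cmp 23,23)
blt loop: not taken
$t5=115>>2=28
halt.
Total executed instructions: 28.

28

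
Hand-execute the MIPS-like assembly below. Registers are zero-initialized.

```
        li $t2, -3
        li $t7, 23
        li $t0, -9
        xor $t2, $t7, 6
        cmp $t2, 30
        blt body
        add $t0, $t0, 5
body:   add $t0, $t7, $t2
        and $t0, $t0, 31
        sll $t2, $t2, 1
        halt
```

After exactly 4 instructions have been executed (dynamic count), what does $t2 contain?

17

after li $t2, -3: $t2=-3
after li $t7, 23: $t7=23
after li $t0, -9: $t0=-9
after xor $t2, $t7, 6: $t2=23^6=17
After step 4: $t2 = 17.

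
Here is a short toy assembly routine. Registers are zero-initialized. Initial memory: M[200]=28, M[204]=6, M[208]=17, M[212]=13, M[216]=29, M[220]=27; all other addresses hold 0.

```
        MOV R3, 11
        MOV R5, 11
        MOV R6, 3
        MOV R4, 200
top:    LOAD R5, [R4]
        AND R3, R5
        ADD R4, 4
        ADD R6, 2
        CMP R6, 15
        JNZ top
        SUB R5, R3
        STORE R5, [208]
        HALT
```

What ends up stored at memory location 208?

27

R3=11
R5=11
R6=3
R4=200
R5=M[200]=28
R3=11&28=8
R4=200+4=204
R6=3+2=5
CMP R6, 15  (cmp 5,15)
JNZ top: taken
R5=M[204]=6
R3=8&6=0
R4=204+4=208
R6=5+2=7
CMP R6, 15  (cmp 7,15)
JNZ top: taken
R5=M[208]=17
R3=0&17=0
R4=208+4=212
R6=7+2=9
CMP R6, 15  (cmp 9,15)
JNZ top: taken
R5=M[212]=13
R3=0&13=0
R4=212+4=216
R6=9+2=11
CMP R6, 15  (cmp 11,15)
JNZ top: taken
R5=M[216]=29
R3=0&29=0
R4=216+4=220
R6=11+2=13
CMP R6, 15  (cmp 13,15)
JNZ top: taken
R5=M[220]=27
R3=0&27=0
R4=220+4=224
R6=13+2=15
CMP R6, 15  (cmp 15,15)
JNZ top: not taken
R5=27-0=27
STORE R5, [208] → M[208]=27
halt.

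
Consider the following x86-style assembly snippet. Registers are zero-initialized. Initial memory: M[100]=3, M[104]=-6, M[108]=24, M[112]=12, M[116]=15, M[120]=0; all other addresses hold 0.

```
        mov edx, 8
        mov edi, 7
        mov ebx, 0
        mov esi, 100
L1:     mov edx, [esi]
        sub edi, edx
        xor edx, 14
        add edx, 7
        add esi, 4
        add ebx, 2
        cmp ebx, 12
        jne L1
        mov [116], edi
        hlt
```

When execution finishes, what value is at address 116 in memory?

after mov edx, 8: edx=8
after mov edi, 7: edi=7
after mov ebx, 0: ebx=0
after mov esi, 100: esi=100
after mov edx, [esi]: edx=M[100]=3
after sub edi, edx: edi=7-3=4
after xor edx, 14: edx=3^14=13
after add edx, 7: edx=13+7=20
after add esi, 4: esi=100+4=104
after add ebx, 2: ebx=0+2=2
cmp ebx, 12  (cmp 2,12)
jne L1: taken
after mov edx, [esi]: edx=M[104]=-6
after sub edi, edx: edi=4-(-6)=10
after xor edx, 14: edx=(-6)^14=-12
after add edx, 7: edx=(-12)+7=-5
after add esi, 4: esi=104+4=108
after add ebx, 2: ebx=2+2=4
cmp ebx, 12  (cmp 4,12)
jne L1: taken
after mov edx, [esi]: edx=M[108]=24
after sub edi, edx: edi=10-24=-14
after xor edx, 14: edx=24^14=22
after add edx, 7: edx=22+7=29
after add esi, 4: esi=108+4=112
after add ebx, 2: ebx=4+2=6
cmp ebx, 12  (cmp 6,12)
jne L1: taken
after mov edx, [esi]: edx=M[112]=12
after sub edi, edx: edi=(-14)-12=-26
after xor edx, 14: edx=12^14=2
after add edx, 7: edx=2+7=9
after add esi, 4: esi=112+4=116
after add ebx, 2: ebx=6+2=8
cmp ebx, 12  (cmp 8,12)
jne L1: taken
after mov edx, [esi]: edx=M[116]=15
after sub edi, edx: edi=(-26)-15=-41
after xor edx, 14: edx=15^14=1
after add edx, 7: edx=1+7=8
after add esi, 4: esi=116+4=120
after add ebx, 2: ebx=8+2=10
cmp ebx, 12  (cmp 10,12)
jne L1: taken
after mov edx, [esi]: edx=M[120]=0
after sub edi, edx: edi=(-41)-0=-41
after xor edx, 14: edx=0^14=14
after add edx, 7: edx=14+7=21
after add esi, 4: esi=120+4=124
after add ebx, 2: ebx=10+2=12
cmp ebx, 12  (cmp 12,12)
jne L1: not taken
mov [116], edi → M[116]=-41
halt.

-41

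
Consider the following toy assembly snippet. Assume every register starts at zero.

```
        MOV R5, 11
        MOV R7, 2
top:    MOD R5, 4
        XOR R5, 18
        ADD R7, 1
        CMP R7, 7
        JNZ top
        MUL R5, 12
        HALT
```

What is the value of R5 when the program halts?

MOV R5, 11 → R5=11
MOV R7, 2 → R7=2
MOD R5, 4 → R5=11%4=3
XOR R5, 18 → R5=3^18=17
ADD R7, 1 → R7=2+1=3
CMP R7, 7  (cmp 3,7)
JNZ top: taken
MOD R5, 4 → R5=17%4=1
XOR R5, 18 → R5=1^18=19
ADD R7, 1 → R7=3+1=4
CMP R7, 7  (cmp 4,7)
JNZ top: taken
MOD R5, 4 → R5=19%4=3
XOR R5, 18 → R5=3^18=17
ADD R7, 1 → R7=4+1=5
CMP R7, 7  (cmp 5,7)
JNZ top: taken
MOD R5, 4 → R5=17%4=1
XOR R5, 18 → R5=1^18=19
ADD R7, 1 → R7=5+1=6
CMP R7, 7  (cmp 6,7)
JNZ top: taken
MOD R5, 4 → R5=19%4=3
XOR R5, 18 → R5=3^18=17
ADD R7, 1 → R7=6+1=7
CMP R7, 7  (cmp 7,7)
JNZ top: not taken
MUL R5, 12 → R5=17*12=204
halt.

204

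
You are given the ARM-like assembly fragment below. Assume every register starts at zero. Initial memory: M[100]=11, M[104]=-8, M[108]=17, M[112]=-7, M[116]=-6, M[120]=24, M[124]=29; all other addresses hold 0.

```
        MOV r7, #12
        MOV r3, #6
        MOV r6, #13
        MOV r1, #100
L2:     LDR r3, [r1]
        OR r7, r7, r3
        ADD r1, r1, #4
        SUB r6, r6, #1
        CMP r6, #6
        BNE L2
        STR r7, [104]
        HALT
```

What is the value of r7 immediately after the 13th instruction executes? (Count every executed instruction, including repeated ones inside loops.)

-1

r7=12
r3=6
r6=13
r1=100
r3=M[100]=11
r7=12|11=15
r1=100+4=104
r6=13-1=12
CMP r6, #6  (cmp 12,6)
BNE L2: taken
r3=M[104]=-8
r7=15|(-8)=-1
r1=104+4=108
After step 13: r7 = -1.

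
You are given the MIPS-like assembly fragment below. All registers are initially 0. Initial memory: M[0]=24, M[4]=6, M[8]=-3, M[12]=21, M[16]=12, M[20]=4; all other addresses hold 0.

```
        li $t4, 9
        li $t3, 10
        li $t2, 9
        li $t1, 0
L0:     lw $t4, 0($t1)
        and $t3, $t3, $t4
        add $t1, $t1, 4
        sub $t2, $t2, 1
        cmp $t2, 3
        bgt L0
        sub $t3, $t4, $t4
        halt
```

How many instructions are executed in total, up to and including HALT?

42

li $t4, 9 → $t4=9
li $t3, 10 → $t3=10
li $t2, 9 → $t2=9
li $t1, 0 → $t1=0
lw $t4, 0($t1) → $t4=M[0]=24
and $t3, $t3, $t4 → $t3=10&24=8
add $t1, $t1, 4 → $t1=0+4=4
sub $t2, $t2, 1 → $t2=9-1=8
cmp $t2, 3  (cmp 8,3)
bgt L0: taken
lw $t4, 0($t1) → $t4=M[4]=6
and $t3, $t3, $t4 → $t3=8&6=0
add $t1, $t1, 4 → $t1=4+4=8
sub $t2, $t2, 1 → $t2=8-1=7
cmp $t2, 3  (cmp 7,3)
bgt L0: taken
lw $t4, 0($t1) → $t4=M[8]=-3
and $t3, $t3, $t4 → $t3=0&(-3)=0
add $t1, $t1, 4 → $t1=8+4=12
sub $t2, $t2, 1 → $t2=7-1=6
cmp $t2, 3  (cmp 6,3)
bgt L0: taken
lw $t4, 0($t1) → $t4=M[12]=21
and $t3, $t3, $t4 → $t3=0&21=0
add $t1, $t1, 4 → $t1=12+4=16
sub $t2, $t2, 1 → $t2=6-1=5
cmp $t2, 3  (cmp 5,3)
bgt L0: taken
lw $t4, 0($t1) → $t4=M[16]=12
and $t3, $t3, $t4 → $t3=0&12=0
add $t1, $t1, 4 → $t1=16+4=20
sub $t2, $t2, 1 → $t2=5-1=4
cmp $t2, 3  (cmp 4,3)
bgt L0: taken
lw $t4, 0($t1) → $t4=M[20]=4
and $t3, $t3, $t4 → $t3=0&4=0
add $t1, $t1, 4 → $t1=20+4=24
sub $t2, $t2, 1 → $t2=4-1=3
cmp $t2, 3  (cmp 3,3)
bgt L0: not taken
sub $t3, $t4, $t4 → $t3=4-4=0
halt.
Total executed instructions: 42.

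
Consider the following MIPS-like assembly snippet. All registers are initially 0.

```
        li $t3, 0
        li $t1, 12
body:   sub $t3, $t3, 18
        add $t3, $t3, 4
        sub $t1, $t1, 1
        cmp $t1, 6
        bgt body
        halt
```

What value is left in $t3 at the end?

-84

li $t3, 0 → $t3=0
li $t1, 12 → $t1=12
sub $t3, $t3, 18 → $t3=0-18=-18
add $t3, $t3, 4 → $t3=(-18)+4=-14
sub $t1, $t1, 1 → $t1=12-1=11
cmp $t1, 6  (cmp 11,6)
bgt body: taken
sub $t3, $t3, 18 → $t3=(-14)-18=-32
add $t3, $t3, 4 → $t3=(-32)+4=-28
sub $t1, $t1, 1 → $t1=11-1=10
cmp $t1, 6  (cmp 10,6)
bgt body: taken
sub $t3, $t3, 18 → $t3=(-28)-18=-46
add $t3, $t3, 4 → $t3=(-46)+4=-42
sub $t1, $t1, 1 → $t1=10-1=9
cmp $t1, 6  (cmp 9,6)
bgt body: taken
sub $t3, $t3, 18 → $t3=(-42)-18=-60
add $t3, $t3, 4 → $t3=(-60)+4=-56
sub $t1, $t1, 1 → $t1=9-1=8
cmp $t1, 6  (cmp 8,6)
bgt body: taken
sub $t3, $t3, 18 → $t3=(-56)-18=-74
add $t3, $t3, 4 → $t3=(-74)+4=-70
sub $t1, $t1, 1 → $t1=8-1=7
cmp $t1, 6  (cmp 7,6)
bgt body: taken
sub $t3, $t3, 18 → $t3=(-70)-18=-88
add $t3, $t3, 4 → $t3=(-88)+4=-84
sub $t1, $t1, 1 → $t1=7-1=6
cmp $t1, 6  (cmp 6,6)
bgt body: not taken
halt.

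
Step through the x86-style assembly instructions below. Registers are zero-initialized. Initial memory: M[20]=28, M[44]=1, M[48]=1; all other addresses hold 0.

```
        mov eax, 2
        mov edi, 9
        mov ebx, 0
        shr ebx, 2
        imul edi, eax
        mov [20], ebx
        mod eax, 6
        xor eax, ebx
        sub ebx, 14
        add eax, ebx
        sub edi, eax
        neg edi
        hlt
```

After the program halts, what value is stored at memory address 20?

0

eax=2
edi=9
ebx=0
ebx=0>>2=0
edi=9*2=18
mov [20], ebx → M[20]=0
eax=2%6=2
eax=2^0=2
ebx=0-14=-14
eax=2+(-14)=-12
edi=18-(-12)=30
edi=-(30)=-30
halt.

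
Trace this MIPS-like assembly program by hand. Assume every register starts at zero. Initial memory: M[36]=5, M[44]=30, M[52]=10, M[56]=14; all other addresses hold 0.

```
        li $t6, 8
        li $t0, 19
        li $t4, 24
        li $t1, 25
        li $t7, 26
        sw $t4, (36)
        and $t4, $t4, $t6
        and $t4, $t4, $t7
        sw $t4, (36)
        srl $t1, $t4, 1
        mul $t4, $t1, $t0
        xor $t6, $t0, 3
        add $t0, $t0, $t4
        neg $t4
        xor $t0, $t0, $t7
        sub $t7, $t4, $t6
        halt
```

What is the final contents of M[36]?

8

li $t6, 8 → $t6=8
li $t0, 19 → $t0=19
li $t4, 24 → $t4=24
li $t1, 25 → $t1=25
li $t7, 26 → $t7=26
sw $t4, (36) → M[36]=24
and $t4, $t4, $t6 → $t4=24&8=8
and $t4, $t4, $t7 → $t4=8&26=8
sw $t4, (36) → M[36]=8
srl $t1, $t4, 1 → $t1=8>>1=4
mul $t4, $t1, $t0 → $t4=4*19=76
xor $t6, $t0, 3 → $t6=19^3=16
add $t0, $t0, $t4 → $t0=19+76=95
neg $t4 → $t4=-(76)=-76
xor $t0, $t0, $t7 → $t0=95^26=69
sub $t7, $t4, $t6 → $t7=(-76)-16=-92
halt.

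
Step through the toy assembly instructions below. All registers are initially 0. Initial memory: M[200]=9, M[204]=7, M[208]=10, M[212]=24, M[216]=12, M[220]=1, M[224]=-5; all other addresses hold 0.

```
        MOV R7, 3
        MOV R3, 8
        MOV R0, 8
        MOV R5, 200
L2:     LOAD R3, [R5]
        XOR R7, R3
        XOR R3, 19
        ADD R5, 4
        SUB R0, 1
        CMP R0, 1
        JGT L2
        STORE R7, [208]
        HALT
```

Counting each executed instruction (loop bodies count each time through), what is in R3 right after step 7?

26

R7=3
R3=8
R0=8
R5=200
R3=M[200]=9
R7=3^9=10
R3=9^19=26
After step 7: R3 = 26.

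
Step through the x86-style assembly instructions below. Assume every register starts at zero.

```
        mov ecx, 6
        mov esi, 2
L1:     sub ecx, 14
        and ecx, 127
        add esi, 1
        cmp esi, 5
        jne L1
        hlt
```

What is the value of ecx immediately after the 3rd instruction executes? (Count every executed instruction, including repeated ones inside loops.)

mov ecx, 6 → ecx=6
mov esi, 2 → esi=2
sub ecx, 14 → ecx=6-14=-8
After step 3: ecx = -8.

-8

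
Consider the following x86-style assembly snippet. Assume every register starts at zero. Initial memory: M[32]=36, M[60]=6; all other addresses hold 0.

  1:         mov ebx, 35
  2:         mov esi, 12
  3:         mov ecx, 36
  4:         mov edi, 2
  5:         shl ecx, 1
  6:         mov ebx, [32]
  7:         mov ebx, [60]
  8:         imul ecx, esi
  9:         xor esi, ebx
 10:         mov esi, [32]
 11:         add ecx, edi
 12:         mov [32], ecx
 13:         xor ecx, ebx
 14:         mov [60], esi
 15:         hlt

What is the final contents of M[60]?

36

after mov ebx, 35: ebx=35
after mov esi, 12: esi=12
after mov ecx, 36: ecx=36
after mov edi, 2: edi=2
after shl ecx, 1: ecx=36<<1=72
after mov ebx, [32]: ebx=M[32]=36
after mov ebx, [60]: ebx=M[60]=6
after imul ecx, esi: ecx=72*12=864
after xor esi, ebx: esi=12^6=10
after mov esi, [32]: esi=M[32]=36
after add ecx, edi: ecx=864+2=866
mov [32], ecx → M[32]=866
after xor ecx, ebx: ecx=866^6=868
mov [60], esi → M[60]=36
halt.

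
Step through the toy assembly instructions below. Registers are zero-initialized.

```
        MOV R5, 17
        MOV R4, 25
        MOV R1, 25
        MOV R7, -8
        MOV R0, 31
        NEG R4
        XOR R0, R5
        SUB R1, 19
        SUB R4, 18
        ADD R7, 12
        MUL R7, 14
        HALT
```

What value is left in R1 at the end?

MOV R5, 17 → R5=17
MOV R4, 25 → R4=25
MOV R1, 25 → R1=25
MOV R7, -8 → R7=-8
MOV R0, 31 → R0=31
NEG R4 → R4=-(25)=-25
XOR R0, R5 → R0=31^17=14
SUB R1, 19 → R1=25-19=6
SUB R4, 18 → R4=(-25)-18=-43
ADD R7, 12 → R7=(-8)+12=4
MUL R7, 14 → R7=4*14=56
halt.

6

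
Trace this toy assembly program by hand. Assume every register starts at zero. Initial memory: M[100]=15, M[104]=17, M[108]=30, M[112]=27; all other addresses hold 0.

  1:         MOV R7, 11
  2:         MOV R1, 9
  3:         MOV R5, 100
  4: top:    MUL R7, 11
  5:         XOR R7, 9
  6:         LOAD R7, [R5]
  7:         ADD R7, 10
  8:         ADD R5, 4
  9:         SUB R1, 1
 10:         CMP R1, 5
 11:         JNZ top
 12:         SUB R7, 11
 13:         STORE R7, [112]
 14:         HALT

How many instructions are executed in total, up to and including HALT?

after MOV R7, 11: R7=11
after MOV R1, 9: R1=9
after MOV R5, 100: R5=100
after MUL R7, 11: R7=11*11=121
after XOR R7, 9: R7=121^9=112
after LOAD R7, [R5]: R7=M[100]=15
after ADD R7, 10: R7=15+10=25
after ADD R5, 4: R5=100+4=104
after SUB R1, 1: R1=9-1=8
CMP R1, 5  (cmp 8,5)
JNZ top: taken
after MUL R7, 11: R7=25*11=275
after XOR R7, 9: R7=275^9=282
after LOAD R7, [R5]: R7=M[104]=17
after ADD R7, 10: R7=17+10=27
after ADD R5, 4: R5=104+4=108
after SUB R1, 1: R1=8-1=7
CMP R1, 5  (cmp 7,5)
JNZ top: taken
after MUL R7, 11: R7=27*11=297
after XOR R7, 9: R7=297^9=288
after LOAD R7, [R5]: R7=M[108]=30
after ADD R7, 10: R7=30+10=40
after ADD R5, 4: R5=108+4=112
after SUB R1, 1: R1=7-1=6
CMP R1, 5  (cmp 6,5)
JNZ top: taken
after MUL R7, 11: R7=40*11=440
after XOR R7, 9: R7=440^9=433
after LOAD R7, [R5]: R7=M[112]=27
after ADD R7, 10: R7=27+10=37
after ADD R5, 4: R5=112+4=116
after SUB R1, 1: R1=6-1=5
CMP R1, 5  (cmp 5,5)
JNZ top: not taken
after SUB R7, 11: R7=37-11=26
STORE R7, [112] → M[112]=26
halt.
Total executed instructions: 38.

38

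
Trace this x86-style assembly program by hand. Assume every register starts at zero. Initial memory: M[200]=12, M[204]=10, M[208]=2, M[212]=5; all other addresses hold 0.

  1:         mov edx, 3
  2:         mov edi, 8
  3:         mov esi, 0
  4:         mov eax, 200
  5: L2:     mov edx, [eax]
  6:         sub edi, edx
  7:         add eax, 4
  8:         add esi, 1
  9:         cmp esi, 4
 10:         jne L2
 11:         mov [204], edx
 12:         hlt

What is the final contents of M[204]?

edx=3
edi=8
esi=0
eax=200
edx=M[200]=12
edi=8-12=-4
eax=200+4=204
esi=0+1=1
cmp esi, 4  (cmp 1,4)
jne L2: taken
edx=M[204]=10
edi=(-4)-10=-14
eax=204+4=208
esi=1+1=2
cmp esi, 4  (cmp 2,4)
jne L2: taken
edx=M[208]=2
edi=(-14)-2=-16
eax=208+4=212
esi=2+1=3
cmp esi, 4  (cmp 3,4)
jne L2: taken
edx=M[212]=5
edi=(-16)-5=-21
eax=212+4=216
esi=3+1=4
cmp esi, 4  (cmp 4,4)
jne L2: not taken
mov [204], edx → M[204]=5
halt.

5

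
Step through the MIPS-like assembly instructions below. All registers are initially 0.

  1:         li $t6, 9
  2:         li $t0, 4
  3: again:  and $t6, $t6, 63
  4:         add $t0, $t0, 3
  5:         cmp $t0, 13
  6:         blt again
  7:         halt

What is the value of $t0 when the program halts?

$t6=9
$t0=4
$t6=9&63=9
$t0=4+3=7
cmp $t0, 13  (cmp 7,13)
blt again: taken
$t6=9&63=9
$t0=7+3=10
cmp $t0, 13  (cmp 10,13)
blt again: taken
$t6=9&63=9
$t0=10+3=13
cmp $t0, 13  (cmp 13,13)
blt again: not taken
halt.

13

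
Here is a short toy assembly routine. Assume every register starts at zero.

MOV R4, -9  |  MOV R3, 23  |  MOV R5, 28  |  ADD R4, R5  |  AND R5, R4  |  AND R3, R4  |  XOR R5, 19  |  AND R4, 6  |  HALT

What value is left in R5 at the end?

3

after MOV R4, -9: R4=-9
after MOV R3, 23: R3=23
after MOV R5, 28: R5=28
after ADD R4, R5: R4=(-9)+28=19
after AND R5, R4: R5=28&19=16
after AND R3, R4: R3=23&19=19
after XOR R5, 19: R5=16^19=3
after AND R4, 6: R4=19&6=2
halt.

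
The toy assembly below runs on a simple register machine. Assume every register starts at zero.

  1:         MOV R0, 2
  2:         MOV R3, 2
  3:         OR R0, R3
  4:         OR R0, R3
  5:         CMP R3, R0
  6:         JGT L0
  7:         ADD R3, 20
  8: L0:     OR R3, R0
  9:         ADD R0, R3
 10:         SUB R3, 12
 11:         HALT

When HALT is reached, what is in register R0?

MOV R0, 2 → R0=2
MOV R3, 2 → R3=2
OR R0, R3 → R0=2|2=2
OR R0, R3 → R0=2|2=2
CMP R3, R0  (cmp 2,2)
JGT L0: not taken
ADD R3, 20 → R3=2+20=22
OR R3, R0 → R3=22|2=22
ADD R0, R3 → R0=2+22=24
SUB R3, 12 → R3=22-12=10
halt.

24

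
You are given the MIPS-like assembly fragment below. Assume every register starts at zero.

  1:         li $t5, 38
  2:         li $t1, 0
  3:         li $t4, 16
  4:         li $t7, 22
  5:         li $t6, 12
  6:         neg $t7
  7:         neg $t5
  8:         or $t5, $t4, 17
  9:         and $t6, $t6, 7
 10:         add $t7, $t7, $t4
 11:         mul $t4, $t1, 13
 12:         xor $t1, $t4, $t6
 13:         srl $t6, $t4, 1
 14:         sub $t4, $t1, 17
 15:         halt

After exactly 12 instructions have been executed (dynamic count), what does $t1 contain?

4

li $t5, 38 → $t5=38
li $t1, 0 → $t1=0
li $t4, 16 → $t4=16
li $t7, 22 → $t7=22
li $t6, 12 → $t6=12
neg $t7 → $t7=-(22)=-22
neg $t5 → $t5=-(38)=-38
or $t5, $t4, 17 → $t5=16|17=17
and $t6, $t6, 7 → $t6=12&7=4
add $t7, $t7, $t4 → $t7=(-22)+16=-6
mul $t4, $t1, 13 → $t4=0*13=0
xor $t1, $t4, $t6 → $t1=0^4=4
After step 12: $t1 = 4.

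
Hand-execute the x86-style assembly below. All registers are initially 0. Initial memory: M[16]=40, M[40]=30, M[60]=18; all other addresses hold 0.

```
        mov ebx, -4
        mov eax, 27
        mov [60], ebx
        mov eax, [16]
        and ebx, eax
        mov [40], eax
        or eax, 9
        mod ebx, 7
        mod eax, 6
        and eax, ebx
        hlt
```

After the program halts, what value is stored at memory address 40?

ebx=-4
eax=27
mov [60], ebx → M[60]=-4
eax=M[16]=40
ebx=(-4)&40=40
mov [40], eax → M[40]=40
eax=40|9=41
ebx=40%7=5
eax=41%6=5
eax=5&5=5
halt.

40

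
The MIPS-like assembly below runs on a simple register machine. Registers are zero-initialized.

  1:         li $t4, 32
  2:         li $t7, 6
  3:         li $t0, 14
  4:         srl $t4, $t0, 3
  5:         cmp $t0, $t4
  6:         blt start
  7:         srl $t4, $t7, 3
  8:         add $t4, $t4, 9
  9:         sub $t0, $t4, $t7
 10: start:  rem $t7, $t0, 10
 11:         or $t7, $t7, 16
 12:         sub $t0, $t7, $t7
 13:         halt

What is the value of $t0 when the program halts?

0

after li $t4, 32: $t4=32
after li $t7, 6: $t7=6
after li $t0, 14: $t0=14
after srl $t4, $t0, 3: $t4=14>>3=1
cmp $t0, $t4  (cmp 14,1)
blt start: not taken
after srl $t4, $t7, 3: $t4=6>>3=0
after add $t4, $t4, 9: $t4=0+9=9
after sub $t0, $t4, $t7: $t0=9-6=3
after rem $t7, $t0, 10: $t7=3%10=3
after or $t7, $t7, 16: $t7=3|16=19
after sub $t0, $t7, $t7: $t0=19-19=0
halt.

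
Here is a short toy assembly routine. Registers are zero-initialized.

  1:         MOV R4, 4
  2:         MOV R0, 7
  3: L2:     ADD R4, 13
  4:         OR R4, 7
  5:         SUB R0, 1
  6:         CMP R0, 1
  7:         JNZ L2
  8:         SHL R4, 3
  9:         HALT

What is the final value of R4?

after MOV R4, 4: R4=4
after MOV R0, 7: R0=7
after ADD R4, 13: R4=4+13=17
after OR R4, 7: R4=17|7=23
after SUB R0, 1: R0=7-1=6
CMP R0, 1  (cmp 6,1)
JNZ L2: taken
after ADD R4, 13: R4=23+13=36
after OR R4, 7: R4=36|7=39
after SUB R0, 1: R0=6-1=5
CMP R0, 1  (cmp 5,1)
JNZ L2: taken
after ADD R4, 13: R4=39+13=52
after OR R4, 7: R4=52|7=55
after SUB R0, 1: R0=5-1=4
CMP R0, 1  (cmp 4,1)
JNZ L2: taken
after ADD R4, 13: R4=55+13=68
after OR R4, 7: R4=68|7=71
after SUB R0, 1: R0=4-1=3
CMP R0, 1  (cmp 3,1)
JNZ L2: taken
after ADD R4, 13: R4=71+13=84
after OR R4, 7: R4=84|7=87
after SUB R0, 1: R0=3-1=2
CMP R0, 1  (cmp 2,1)
JNZ L2: taken
after ADD R4, 13: R4=87+13=100
after OR R4, 7: R4=100|7=103
after SUB R0, 1: R0=2-1=1
CMP R0, 1  (cmp 1,1)
JNZ L2: not taken
after SHL R4, 3: R4=103<<3=824
halt.

824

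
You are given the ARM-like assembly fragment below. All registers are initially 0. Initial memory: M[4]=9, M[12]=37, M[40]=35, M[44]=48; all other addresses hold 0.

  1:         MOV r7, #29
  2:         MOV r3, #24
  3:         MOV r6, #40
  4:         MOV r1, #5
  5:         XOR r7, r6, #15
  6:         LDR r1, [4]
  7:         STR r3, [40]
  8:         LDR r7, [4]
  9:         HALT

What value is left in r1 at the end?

9

after MOV r7, #29: r7=29
after MOV r3, #24: r3=24
after MOV r6, #40: r6=40
after MOV r1, #5: r1=5
after XOR r7, r6, #15: r7=40^15=39
after LDR r1, [4]: r1=M[4]=9
STR r3, [40] → M[40]=24
after LDR r7, [4]: r7=M[4]=9
halt.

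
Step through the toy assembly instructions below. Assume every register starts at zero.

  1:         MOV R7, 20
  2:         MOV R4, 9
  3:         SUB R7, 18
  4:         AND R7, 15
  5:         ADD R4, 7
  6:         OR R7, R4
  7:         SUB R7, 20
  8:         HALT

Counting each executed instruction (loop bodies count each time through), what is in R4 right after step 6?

after MOV R7, 20: R7=20
after MOV R4, 9: R4=9
after SUB R7, 18: R7=20-18=2
after AND R7, 15: R7=2&15=2
after ADD R4, 7: R4=9+7=16
after OR R7, R4: R7=2|16=18
After step 6: R4 = 16.

16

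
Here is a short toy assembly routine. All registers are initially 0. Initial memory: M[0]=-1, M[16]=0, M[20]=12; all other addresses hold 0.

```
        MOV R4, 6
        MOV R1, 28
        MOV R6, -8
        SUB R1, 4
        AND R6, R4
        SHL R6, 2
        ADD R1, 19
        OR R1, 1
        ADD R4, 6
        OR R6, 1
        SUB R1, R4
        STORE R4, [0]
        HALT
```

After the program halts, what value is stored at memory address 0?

12

after MOV R4, 6: R4=6
after MOV R1, 28: R1=28
after MOV R6, -8: R6=-8
after SUB R1, 4: R1=28-4=24
after AND R6, R4: R6=(-8)&6=0
after SHL R6, 2: R6=0<<2=0
after ADD R1, 19: R1=24+19=43
after OR R1, 1: R1=43|1=43
after ADD R4, 6: R4=6+6=12
after OR R6, 1: R6=0|1=1
after SUB R1, R4: R1=43-12=31
STORE R4, [0] → M[0]=12
halt.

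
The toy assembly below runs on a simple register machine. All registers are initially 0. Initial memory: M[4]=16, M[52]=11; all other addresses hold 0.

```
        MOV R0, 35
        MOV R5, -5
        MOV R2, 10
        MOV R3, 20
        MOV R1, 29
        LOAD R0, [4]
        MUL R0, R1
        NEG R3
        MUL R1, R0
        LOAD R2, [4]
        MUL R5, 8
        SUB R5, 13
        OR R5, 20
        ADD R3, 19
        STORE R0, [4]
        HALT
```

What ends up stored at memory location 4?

464

MOV R0, 35 → R0=35
MOV R5, -5 → R5=-5
MOV R2, 10 → R2=10
MOV R3, 20 → R3=20
MOV R1, 29 → R1=29
LOAD R0, [4] → R0=M[4]=16
MUL R0, R1 → R0=16*29=464
NEG R3 → R3=-(20)=-20
MUL R1, R0 → R1=29*464=13456
LOAD R2, [4] → R2=M[4]=16
MUL R5, 8 → R5=(-5)*8=-40
SUB R5, 13 → R5=(-40)-13=-53
OR R5, 20 → R5=(-53)|20=-33
ADD R3, 19 → R3=(-20)+19=-1
STORE R0, [4] → M[4]=464
halt.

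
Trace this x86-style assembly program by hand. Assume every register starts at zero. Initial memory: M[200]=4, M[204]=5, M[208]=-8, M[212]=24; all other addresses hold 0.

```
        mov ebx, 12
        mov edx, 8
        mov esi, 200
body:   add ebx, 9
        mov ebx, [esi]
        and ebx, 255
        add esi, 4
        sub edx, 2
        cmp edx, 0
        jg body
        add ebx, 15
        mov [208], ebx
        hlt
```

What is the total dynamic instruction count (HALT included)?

34

ebx=12
edx=8
esi=200
ebx=12+9=21
ebx=M[200]=4
ebx=4&255=4
esi=200+4=204
edx=8-2=6
cmp edx, 0  (cmp 6,0)
jg body: taken
ebx=4+9=13
ebx=M[204]=5
ebx=5&255=5
esi=204+4=208
edx=6-2=4
cmp edx, 0  (cmp 4,0)
jg body: taken
ebx=5+9=14
ebx=M[208]=-8
ebx=(-8)&255=248
esi=208+4=212
edx=4-2=2
cmp edx, 0  (cmp 2,0)
jg body: taken
ebx=248+9=257
ebx=M[212]=24
ebx=24&255=24
esi=212+4=216
edx=2-2=0
cmp edx, 0  (cmp 0,0)
jg body: not taken
ebx=24+15=39
mov [208], ebx → M[208]=39
halt.
Total executed instructions: 34.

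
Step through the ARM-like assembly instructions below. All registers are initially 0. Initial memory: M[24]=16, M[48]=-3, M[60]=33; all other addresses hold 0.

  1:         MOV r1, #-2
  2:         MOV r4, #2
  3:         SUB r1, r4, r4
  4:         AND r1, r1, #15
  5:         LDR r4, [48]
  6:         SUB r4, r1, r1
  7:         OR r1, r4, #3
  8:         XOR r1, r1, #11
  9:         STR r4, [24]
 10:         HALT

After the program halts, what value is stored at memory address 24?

r1=-2
r4=2
r1=2-2=0
r1=0&15=0
r4=M[48]=-3
r4=0-0=0
r1=0|3=3
r1=3^11=8
STR r4, [24] → M[24]=0
halt.

0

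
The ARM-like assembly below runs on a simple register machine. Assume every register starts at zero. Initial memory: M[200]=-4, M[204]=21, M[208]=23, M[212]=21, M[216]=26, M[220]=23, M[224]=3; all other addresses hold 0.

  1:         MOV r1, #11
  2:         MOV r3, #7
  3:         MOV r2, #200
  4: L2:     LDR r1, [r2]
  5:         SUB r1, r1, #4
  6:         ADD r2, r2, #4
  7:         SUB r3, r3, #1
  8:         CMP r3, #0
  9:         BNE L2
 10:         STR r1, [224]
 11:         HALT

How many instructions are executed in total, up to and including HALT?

r1=11
r3=7
r2=200
r1=M[200]=-4
r1=(-4)-4=-8
r2=200+4=204
r3=7-1=6
CMP r3, #0  (cmp 6,0)
BNE L2: taken
r1=M[204]=21
r1=21-4=17
r2=204+4=208
r3=6-1=5
CMP r3, #0  (cmp 5,0)
BNE L2: taken
r1=M[208]=23
r1=23-4=19
r2=208+4=212
r3=5-1=4
CMP r3, #0  (cmp 4,0)
BNE L2: taken
r1=M[212]=21
r1=21-4=17
r2=212+4=216
r3=4-1=3
CMP r3, #0  (cmp 3,0)
BNE L2: taken
r1=M[216]=26
r1=26-4=22
r2=216+4=220
r3=3-1=2
CMP r3, #0  (cmp 2,0)
BNE L2: taken
r1=M[220]=23
r1=23-4=19
r2=220+4=224
r3=2-1=1
CMP r3, #0  (cmp 1,0)
BNE L2: taken
r1=M[224]=3
r1=3-4=-1
r2=224+4=228
r3=1-1=0
CMP r3, #0  (cmp 0,0)
BNE L2: not taken
STR r1, [224] → M[224]=-1
halt.
Total executed instructions: 47.

47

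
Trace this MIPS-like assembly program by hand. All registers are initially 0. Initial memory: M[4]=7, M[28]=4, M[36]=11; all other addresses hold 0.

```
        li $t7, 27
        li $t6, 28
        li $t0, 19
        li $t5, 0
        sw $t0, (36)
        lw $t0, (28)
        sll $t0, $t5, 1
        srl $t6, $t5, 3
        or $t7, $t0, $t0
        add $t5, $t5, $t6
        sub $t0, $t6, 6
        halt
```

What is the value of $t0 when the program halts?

-6

$t7=27
$t6=28
$t0=19
$t5=0
sw $t0, (36) → M[36]=19
$t0=M[28]=4
$t0=0<<1=0
$t6=0>>3=0
$t7=0|0=0
$t5=0+0=0
$t0=0-6=-6
halt.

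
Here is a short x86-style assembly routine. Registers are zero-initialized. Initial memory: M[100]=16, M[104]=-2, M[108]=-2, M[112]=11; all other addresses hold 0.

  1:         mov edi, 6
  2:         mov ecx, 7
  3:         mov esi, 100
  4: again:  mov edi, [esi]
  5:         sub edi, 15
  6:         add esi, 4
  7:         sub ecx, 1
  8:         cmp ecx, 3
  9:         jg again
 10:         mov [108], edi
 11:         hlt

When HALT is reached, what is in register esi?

after mov edi, 6: edi=6
after mov ecx, 7: ecx=7
after mov esi, 100: esi=100
after mov edi, [esi]: edi=M[100]=16
after sub edi, 15: edi=16-15=1
after add esi, 4: esi=100+4=104
after sub ecx, 1: ecx=7-1=6
cmp ecx, 3  (cmp 6,3)
jg again: taken
after mov edi, [esi]: edi=M[104]=-2
after sub edi, 15: edi=(-2)-15=-17
after add esi, 4: esi=104+4=108
after sub ecx, 1: ecx=6-1=5
cmp ecx, 3  (cmp 5,3)
jg again: taken
after mov edi, [esi]: edi=M[108]=-2
after sub edi, 15: edi=(-2)-15=-17
after add esi, 4: esi=108+4=112
after sub ecx, 1: ecx=5-1=4
cmp ecx, 3  (cmp 4,3)
jg again: taken
after mov edi, [esi]: edi=M[112]=11
after sub edi, 15: edi=11-15=-4
after add esi, 4: esi=112+4=116
after sub ecx, 1: ecx=4-1=3
cmp ecx, 3  (cmp 3,3)
jg again: not taken
mov [108], edi → M[108]=-4
halt.

116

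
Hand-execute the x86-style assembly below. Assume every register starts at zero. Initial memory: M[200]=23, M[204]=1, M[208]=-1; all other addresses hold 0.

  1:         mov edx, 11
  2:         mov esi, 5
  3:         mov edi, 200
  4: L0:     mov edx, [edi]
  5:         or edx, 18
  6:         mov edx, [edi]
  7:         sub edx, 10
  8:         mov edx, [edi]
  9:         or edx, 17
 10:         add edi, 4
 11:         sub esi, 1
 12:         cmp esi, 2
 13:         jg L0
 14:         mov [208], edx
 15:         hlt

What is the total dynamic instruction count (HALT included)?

35

edx=11
esi=5
edi=200
edx=M[200]=23
edx=23|18=23
edx=M[200]=23
edx=23-10=13
edx=M[200]=23
edx=23|17=23
edi=200+4=204
esi=5-1=4
cmp esi, 2  (cmp 4,2)
jg L0: taken
edx=M[204]=1
edx=1|18=19
edx=M[204]=1
edx=1-10=-9
edx=M[204]=1
edx=1|17=17
edi=204+4=208
esi=4-1=3
cmp esi, 2  (cmp 3,2)
jg L0: taken
edx=M[208]=-1
edx=(-1)|18=-1
edx=M[208]=-1
edx=(-1)-10=-11
edx=M[208]=-1
edx=(-1)|17=-1
edi=208+4=212
esi=3-1=2
cmp esi, 2  (cmp 2,2)
jg L0: not taken
mov [208], edx → M[208]=-1
halt.
Total executed instructions: 35.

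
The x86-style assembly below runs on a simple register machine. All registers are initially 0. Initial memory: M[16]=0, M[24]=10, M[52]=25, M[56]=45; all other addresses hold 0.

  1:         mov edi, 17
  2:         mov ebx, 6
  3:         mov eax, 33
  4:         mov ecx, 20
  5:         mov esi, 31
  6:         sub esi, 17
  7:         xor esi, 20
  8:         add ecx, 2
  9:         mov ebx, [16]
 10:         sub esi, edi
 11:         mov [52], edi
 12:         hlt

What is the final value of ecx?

22

after mov edi, 17: edi=17
after mov ebx, 6: ebx=6
after mov eax, 33: eax=33
after mov ecx, 20: ecx=20
after mov esi, 31: esi=31
after sub esi, 17: esi=31-17=14
after xor esi, 20: esi=14^20=26
after add ecx, 2: ecx=20+2=22
after mov ebx, [16]: ebx=M[16]=0
after sub esi, edi: esi=26-17=9
mov [52], edi → M[52]=17
halt.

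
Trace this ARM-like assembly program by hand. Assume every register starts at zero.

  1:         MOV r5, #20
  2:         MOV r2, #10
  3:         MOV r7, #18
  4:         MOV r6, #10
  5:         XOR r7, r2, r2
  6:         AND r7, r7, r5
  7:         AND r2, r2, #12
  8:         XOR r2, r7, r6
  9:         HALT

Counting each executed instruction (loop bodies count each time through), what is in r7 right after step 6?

0

MOV r5, #20 → r5=20
MOV r2, #10 → r2=10
MOV r7, #18 → r7=18
MOV r6, #10 → r6=10
XOR r7, r2, r2 → r7=10^10=0
AND r7, r7, r5 → r7=0&20=0
After step 6: r7 = 0.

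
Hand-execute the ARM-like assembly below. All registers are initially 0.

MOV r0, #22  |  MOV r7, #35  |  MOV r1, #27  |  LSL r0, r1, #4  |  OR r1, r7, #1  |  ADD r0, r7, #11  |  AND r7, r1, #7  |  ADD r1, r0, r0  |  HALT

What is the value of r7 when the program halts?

3

after MOV r0, #22: r0=22
after MOV r7, #35: r7=35
after MOV r1, #27: r1=27
after LSL r0, r1, #4: r0=27<<4=432
after OR r1, r7, #1: r1=35|1=35
after ADD r0, r7, #11: r0=35+11=46
after AND r7, r1, #7: r7=35&7=3
after ADD r1, r0, r0: r1=46+46=92
halt.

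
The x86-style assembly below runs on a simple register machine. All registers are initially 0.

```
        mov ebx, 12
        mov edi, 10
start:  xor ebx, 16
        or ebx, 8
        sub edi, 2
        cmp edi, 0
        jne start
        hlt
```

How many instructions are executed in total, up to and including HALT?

mov ebx, 12 → ebx=12
mov edi, 10 → edi=10
xor ebx, 16 → ebx=12^16=28
or ebx, 8 → ebx=28|8=28
sub edi, 2 → edi=10-2=8
cmp edi, 0  (cmp 8,0)
jne start: taken
xor ebx, 16 → ebx=28^16=12
or ebx, 8 → ebx=12|8=12
sub edi, 2 → edi=8-2=6
cmp edi, 0  (cmp 6,0)
jne start: taken
xor ebx, 16 → ebx=12^16=28
or ebx, 8 → ebx=28|8=28
sub edi, 2 → edi=6-2=4
cmp edi, 0  (cmp 4,0)
jne start: taken
xor ebx, 16 → ebx=28^16=12
or ebx, 8 → ebx=12|8=12
sub edi, 2 → edi=4-2=2
cmp edi, 0  (cmp 2,0)
jne start: taken
xor ebx, 16 → ebx=12^16=28
or ebx, 8 → ebx=28|8=28
sub edi, 2 → edi=2-2=0
cmp edi, 0  (cmp 0,0)
jne start: not taken
halt.
Total executed instructions: 28.

28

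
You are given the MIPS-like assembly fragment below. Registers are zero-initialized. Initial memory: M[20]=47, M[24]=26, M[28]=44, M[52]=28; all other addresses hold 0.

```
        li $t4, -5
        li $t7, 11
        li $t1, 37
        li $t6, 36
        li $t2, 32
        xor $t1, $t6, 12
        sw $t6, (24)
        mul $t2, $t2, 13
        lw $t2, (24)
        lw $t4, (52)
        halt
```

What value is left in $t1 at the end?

after li $t4, -5: $t4=-5
after li $t7, 11: $t7=11
after li $t1, 37: $t1=37
after li $t6, 36: $t6=36
after li $t2, 32: $t2=32
after xor $t1, $t6, 12: $t1=36^12=40
sw $t6, (24) → M[24]=36
after mul $t2, $t2, 13: $t2=32*13=416
after lw $t2, (24): $t2=M[24]=36
after lw $t4, (52): $t4=M[52]=28
halt.

40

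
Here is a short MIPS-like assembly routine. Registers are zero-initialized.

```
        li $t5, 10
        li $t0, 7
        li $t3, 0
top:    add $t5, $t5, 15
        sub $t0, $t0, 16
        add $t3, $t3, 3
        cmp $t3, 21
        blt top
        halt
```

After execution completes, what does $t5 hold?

115

after li $t5, 10: $t5=10
after li $t0, 7: $t0=7
after li $t3, 0: $t3=0
after add $t5, $t5, 15: $t5=10+15=25
after sub $t0, $t0, 16: $t0=7-16=-9
after add $t3, $t3, 3: $t3=0+3=3
cmp $t3, 21  (cmp 3,21)
blt top: taken
after add $t5, $t5, 15: $t5=25+15=40
after sub $t0, $t0, 16: $t0=(-9)-16=-25
after add $t3, $t3, 3: $t3=3+3=6
cmp $t3, 21  (cmp 6,21)
blt top: taken
after add $t5, $t5, 15: $t5=40+15=55
after sub $t0, $t0, 16: $t0=(-25)-16=-41
after add $t3, $t3, 3: $t3=6+3=9
cmp $t3, 21  (cmp 9,21)
blt top: taken
after add $t5, $t5, 15: $t5=55+15=70
after sub $t0, $t0, 16: $t0=(-41)-16=-57
after add $t3, $t3, 3: $t3=9+3=12
cmp $t3, 21  (cmp 12,21)
blt top: taken
after add $t5, $t5, 15: $t5=70+15=85
after sub $t0, $t0, 16: $t0=(-57)-16=-73
after add $t3, $t3, 3: $t3=12+3=15
cmp $t3, 21  (cmp 15,21)
blt top: taken
after add $t5, $t5, 15: $t5=85+15=100
after sub $t0, $t0, 16: $t0=(-73)-16=-89
after add $t3, $t3, 3: $t3=15+3=18
cmp $t3, 21  (cmp 18,21)
blt top: taken
after add $t5, $t5, 15: $t5=100+15=115
after sub $t0, $t0, 16: $t0=(-89)-16=-105
after add $t3, $t3, 3: $t3=18+3=21
cmp $t3, 21  (cmp 21,21)
blt top: not taken
halt.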